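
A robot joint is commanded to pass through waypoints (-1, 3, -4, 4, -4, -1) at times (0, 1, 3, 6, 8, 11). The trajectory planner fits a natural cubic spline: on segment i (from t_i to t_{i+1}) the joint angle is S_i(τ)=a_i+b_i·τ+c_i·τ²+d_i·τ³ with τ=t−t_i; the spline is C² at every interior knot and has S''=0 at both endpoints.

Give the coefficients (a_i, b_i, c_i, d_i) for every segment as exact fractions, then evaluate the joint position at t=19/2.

Δ: Δ0=4, Δ1=-7/2, Δ2=8/3, Δ3=-4, Δ4=1
row 1: diag=6, rhs=-45; c'=1/3, d'=-15/2
row 2: denom=10−2·1/3=28/3; d'=(37−2·-15/2)/(28/3)=39/7
row 3: denom=10−3·9/28=253/28; d'=(-40−3·39/7)/(253/28)=-1588/253
row 4: denom=10−2·56/253=2418/253; d'=(30−2·-1588/253)/(2418/253)=5383/1209
back: M4=5383/1209
back: M3=-1588/253−56/253·5383/1209=-8780/1209
back: M2=39/7−9/28·-8780/1209=3186/403
back: M1=-15/2−1/3·3186/403=-8169/806
M: M0=0, M1=-8169/806, M2=3186/403, M3=-8780/1209, M4=5383/1209, M5=0
seg 0: a=-1, c=M0/2=0, d=(M1−M0)/(6·1)=-2723/1612, b=Δ0−h0·(2M0+M1)/6=9171/1612
seg 1: a=3, c=M1/2=-8169/1612, d=(M2−M1)/(6·2)=4847/3224, b=Δ1−h1·(2M1+M2)/6=501/806
seg 2: a=-4, c=M2/2=1593/403, d=(M3−M2)/(6·3)=-9169/10881, b=Δ2−h2·(2M2+M3)/6=-648/403
seg 3: a=4, c=M3/2=-4390/1209, d=(M4−M3)/(6·2)=4721/4836, b=Δ3−h3·(2M3+M4)/6=-259/403
seg 4: a=-4, c=M4/2=5383/2418, d=(M5−M4)/(6·3)=-5383/21762, b=Δ4−h4·(2M4+M5)/6=-4174/1209
t_q=19/2 → seg 4, τ=3/2; S=-4+-4174/1209·τ+5383/2418·τ²+-5383/21762·τ³=-32269/6448

  seg 0: a=-1 b=9171/1612 c=0 d=-2723/1612
  seg 1: a=3 b=501/806 c=-8169/1612 d=4847/3224
  seg 2: a=-4 b=-648/403 c=1593/403 d=-9169/10881
  seg 3: a=4 b=-259/403 c=-4390/1209 d=4721/4836
  seg 4: a=-4 b=-4174/1209 c=5383/2418 d=-5383/21762
S(19/2) = -32269/6448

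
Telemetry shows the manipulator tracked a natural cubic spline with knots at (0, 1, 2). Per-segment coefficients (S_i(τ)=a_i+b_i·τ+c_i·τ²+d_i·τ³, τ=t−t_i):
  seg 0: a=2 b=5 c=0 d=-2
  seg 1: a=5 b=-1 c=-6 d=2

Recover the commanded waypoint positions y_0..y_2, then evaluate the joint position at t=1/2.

y_0 = S_0(0) = a_0 = 2
y_1 = S_1(0) = a_1 = 5
y_2 = S_1(1) = 0
t_q=1/2 is in segment 0 (τ=1/2); S_0(τ)=17/4

y_0=2 y_1=5 y_2=0
S(1/2) = 17/4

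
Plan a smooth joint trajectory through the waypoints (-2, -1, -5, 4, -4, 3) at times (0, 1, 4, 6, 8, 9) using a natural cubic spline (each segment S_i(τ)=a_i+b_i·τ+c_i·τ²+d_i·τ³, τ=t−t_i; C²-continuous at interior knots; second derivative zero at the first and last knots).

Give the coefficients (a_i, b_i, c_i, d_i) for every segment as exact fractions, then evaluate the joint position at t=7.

  seg 0: a=-2 b=3833/2199 c=0 d=-1634/2199
  seg 1: a=-1 b=-1069/2199 c=-1634/733 d=1427/2199
  seg 2: a=-5 b=8048/2199 c=2647/733 d=-28069/17592
  seg 3: a=4 b=-4583/4398 c=-17481/2932 d=19717/8796
  seg 4: a=-4 b=8833/4398 c=21953/2932 d=-21953/8796
S(7) = -559/733

Δ: Δ0=1, Δ1=-4/3, Δ2=9/2, Δ3=-4, Δ4=7
row 1: diag=8, rhs=-14; c'=3/8, d'=-7/4
row 2: denom=10−3·3/8=71/8; d'=(35−3·-7/4)/(71/8)=322/71
row 3: denom=8−2·16/71=536/71; d'=(-51−2·322/71)/(536/71)=-4265/536
row 4: denom=6−2·71/268=733/134; d'=(66−2·-4265/536)/(733/134)=21953/1466
back: M4=21953/1466
back: M3=-4265/536−71/268·21953/1466=-17481/1466
back: M2=322/71−16/71·-17481/1466=5294/733
back: M1=-7/4−3/8·5294/733=-3268/733
M: M0=0, M1=-3268/733, M2=5294/733, M3=-17481/1466, M4=21953/1466, M5=0
seg 0: a=-2, c=M0/2=0, d=(M1−M0)/(6·1)=-1634/2199, b=Δ0−h0·(2M0+M1)/6=3833/2199
seg 1: a=-1, c=M1/2=-1634/733, d=(M2−M1)/(6·3)=1427/2199, b=Δ1−h1·(2M1+M2)/6=-1069/2199
seg 2: a=-5, c=M2/2=2647/733, d=(M3−M2)/(6·2)=-28069/17592, b=Δ2−h2·(2M2+M3)/6=8048/2199
seg 3: a=4, c=M3/2=-17481/2932, d=(M4−M3)/(6·2)=19717/8796, b=Δ3−h3·(2M3+M4)/6=-4583/4398
seg 4: a=-4, c=M4/2=21953/2932, d=(M5−M4)/(6·1)=-21953/8796, b=Δ4−h4·(2M4+M5)/6=8833/4398
t_q=7 → seg 3, τ=1; S=4+-4583/4398·τ+-17481/2932·τ²+19717/8796·τ³=-559/733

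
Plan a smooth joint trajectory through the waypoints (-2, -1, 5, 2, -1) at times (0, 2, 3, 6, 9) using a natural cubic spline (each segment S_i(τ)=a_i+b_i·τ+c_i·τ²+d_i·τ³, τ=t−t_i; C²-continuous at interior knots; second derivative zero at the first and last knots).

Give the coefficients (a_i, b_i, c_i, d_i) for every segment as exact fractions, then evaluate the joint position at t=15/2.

Δ: Δ0=1/2, Δ1=6, Δ2=-1, Δ3=-1
row 1: diag=6, rhs=33; c'=1/6, d'=11/2
row 2: denom=8−1·1/6=47/6; d'=(-42−1·11/2)/(47/6)=-285/47
row 3: denom=12−3·18/47=510/47; d'=(0−3·-285/47)/(510/47)=57/34
back: M3=57/34
back: M2=-285/47−18/47·57/34=-114/17
back: M1=11/2−1/6·-114/17=225/34
M: M0=0, M1=225/34, M2=-114/17, M3=57/34, M4=0
seg 0: a=-2, c=M0/2=0, d=(M1−M0)/(6·2)=75/136, b=Δ0−h0·(2M0+M1)/6=-29/17
seg 1: a=-1, c=M1/2=225/68, d=(M2−M1)/(6·1)=-151/68, b=Δ1−h1·(2M1+M2)/6=167/34
seg 2: a=5, c=M2/2=-57/17, d=(M3−M2)/(6·3)=95/204, b=Δ2−h2·(2M2+M3)/6=331/68
seg 3: a=2, c=M3/2=57/68, d=(M4−M3)/(6·3)=-19/204, b=Δ3−h3·(2M3+M4)/6=-91/34
t_q=15/2 → seg 3, τ=3/2; S=2+-91/34·τ+57/68·τ²+-19/204·τ³=-241/544

  seg 0: a=-2 b=-29/17 c=0 d=75/136
  seg 1: a=-1 b=167/34 c=225/68 d=-151/68
  seg 2: a=5 b=331/68 c=-57/17 d=95/204
  seg 3: a=2 b=-91/34 c=57/68 d=-19/204
S(15/2) = -241/544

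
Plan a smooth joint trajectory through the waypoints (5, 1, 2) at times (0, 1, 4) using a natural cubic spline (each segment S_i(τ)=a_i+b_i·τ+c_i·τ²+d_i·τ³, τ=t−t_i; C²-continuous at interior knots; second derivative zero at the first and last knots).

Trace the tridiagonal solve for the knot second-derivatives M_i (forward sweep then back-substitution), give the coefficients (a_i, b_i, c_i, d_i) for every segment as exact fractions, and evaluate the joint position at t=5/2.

Δ: Δ0=-4, Δ1=1/3
row 1: diag=8, rhs=26; c'=3/8, d'=13/4
back: M1=13/4
M: M0=0, M1=13/4, M2=0
seg 0: a=5, c=M0/2=0, d=(M1−M0)/(6·1)=13/24, b=Δ0−h0·(2M0+M1)/6=-109/24
seg 1: a=1, c=M1/2=13/8, d=(M2−M1)/(6·3)=-13/72, b=Δ1−h1·(2M1+M2)/6=-35/12
t_q=5/2 → seg 1, τ=3/2; S=1+-35/12·τ+13/8·τ²+-13/72·τ³=-21/64

  seg 0: a=5 b=-109/24 c=0 d=13/24
  seg 1: a=1 b=-35/12 c=13/8 d=-13/72
S(5/2) = -21/64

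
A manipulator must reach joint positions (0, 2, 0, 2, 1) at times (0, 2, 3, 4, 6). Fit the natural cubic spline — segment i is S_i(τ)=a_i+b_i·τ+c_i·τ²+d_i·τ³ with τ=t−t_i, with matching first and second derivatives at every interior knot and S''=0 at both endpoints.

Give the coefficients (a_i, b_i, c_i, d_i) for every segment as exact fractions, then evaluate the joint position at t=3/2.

Δ: Δ0=1, Δ1=-2, Δ2=2, Δ3=-1/2
row 1: diag=6, rhs=-18; c'=1/6, d'=-3
row 2: denom=4−1·1/6=23/6; d'=(24−1·-3)/(23/6)=162/23
row 3: denom=6−1·6/23=132/23; d'=(-15−1·162/23)/(132/23)=-169/44
back: M3=-169/44
back: M2=162/23−6/23·-169/44=177/22
back: M1=-3−1/6·177/22=-191/44
M: M0=0, M1=-191/44, M2=177/22, M3=-169/44, M4=0
seg 0: a=0, c=M0/2=0, d=(M1−M0)/(6·2)=-191/528, b=Δ0−h0·(2M0+M1)/6=323/132
seg 1: a=2, c=M1/2=-191/88, d=(M2−M1)/(6·1)=545/264, b=Δ1−h1·(2M1+M2)/6=-125/66
seg 2: a=0, c=M2/2=177/44, d=(M3−M2)/(6·1)=-523/264, b=Δ2−h2·(2M2+M3)/6=-1/24
seg 3: a=2, c=M3/2=-169/88, d=(M4−M3)/(6·2)=169/528, b=Δ3−h3·(2M3+M4)/6=68/33
t_q=3/2 → seg 0, τ=3/2; S=0+323/132·τ+0·τ²+-191/528·τ³=3449/1408

  seg 0: a=0 b=323/132 c=0 d=-191/528
  seg 1: a=2 b=-125/66 c=-191/88 d=545/264
  seg 2: a=0 b=-1/24 c=177/44 d=-523/264
  seg 3: a=2 b=68/33 c=-169/88 d=169/528
S(3/2) = 3449/1408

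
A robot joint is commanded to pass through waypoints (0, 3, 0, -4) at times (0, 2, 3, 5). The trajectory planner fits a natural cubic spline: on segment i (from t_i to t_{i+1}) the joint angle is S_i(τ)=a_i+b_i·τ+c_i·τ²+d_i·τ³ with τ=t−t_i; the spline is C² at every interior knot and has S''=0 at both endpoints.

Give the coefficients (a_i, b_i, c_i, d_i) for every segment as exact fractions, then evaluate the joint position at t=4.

  seg 0: a=0 b=31/10 c=0 d=-2/5
  seg 1: a=3 b=-17/10 c=-12/5 d=11/10
  seg 2: a=0 b=-16/5 c=9/10 d=-3/20
S(4) = -49/20

Δ: Δ0=3/2, Δ1=-3, Δ2=-2
row 1: diag=6, rhs=-27; c'=1/6, d'=-9/2
row 2: denom=6−1·1/6=35/6; d'=(6−1·-9/2)/(35/6)=9/5
back: M2=9/5
back: M1=-9/2−1/6·9/5=-24/5
M: M0=0, M1=-24/5, M2=9/5, M3=0
seg 0: a=0, c=M0/2=0, d=(M1−M0)/(6·2)=-2/5, b=Δ0−h0·(2M0+M1)/6=31/10
seg 1: a=3, c=M1/2=-12/5, d=(M2−M1)/(6·1)=11/10, b=Δ1−h1·(2M1+M2)/6=-17/10
seg 2: a=0, c=M2/2=9/10, d=(M3−M2)/(6·2)=-3/20, b=Δ2−h2·(2M2+M3)/6=-16/5
t_q=4 → seg 2, τ=1; S=0+-16/5·τ+9/10·τ²+-3/20·τ³=-49/20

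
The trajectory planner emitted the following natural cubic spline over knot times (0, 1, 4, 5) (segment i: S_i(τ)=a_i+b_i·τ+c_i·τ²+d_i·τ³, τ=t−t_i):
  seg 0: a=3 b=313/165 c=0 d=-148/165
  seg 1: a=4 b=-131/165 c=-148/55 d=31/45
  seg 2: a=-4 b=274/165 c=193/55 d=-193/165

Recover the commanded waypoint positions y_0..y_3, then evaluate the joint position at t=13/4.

y_0=3 y_1=4 y_2=-4 y_3=0
S(13/4) = -12539/3520

y_0 = S_0(0) = a_0 = 3
y_1 = S_1(0) = a_1 = 4
y_2 = S_2(0) = a_2 = -4
y_3 = S_2(1) = 0
t_q=13/4 is in segment 1 (τ=9/4); S_1(τ)=-12539/3520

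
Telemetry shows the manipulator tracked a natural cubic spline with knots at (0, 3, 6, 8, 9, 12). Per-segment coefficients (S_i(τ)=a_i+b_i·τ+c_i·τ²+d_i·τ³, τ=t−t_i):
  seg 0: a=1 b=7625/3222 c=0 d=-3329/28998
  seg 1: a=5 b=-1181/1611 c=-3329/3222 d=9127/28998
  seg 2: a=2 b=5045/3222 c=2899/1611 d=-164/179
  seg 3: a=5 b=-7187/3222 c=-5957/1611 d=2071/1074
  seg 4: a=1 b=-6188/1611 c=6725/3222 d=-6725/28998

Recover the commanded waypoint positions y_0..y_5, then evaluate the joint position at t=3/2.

y_0 = S_0(0) = a_0 = 1
y_1 = S_1(0) = a_1 = 5
y_2 = S_2(0) = a_2 = 2
y_3 = S_3(0) = a_3 = 5
y_4 = S_4(0) = a_4 = 1
y_5 = S_4(3) = 2
t_q=3/2 is in segment 0 (τ=3/2); S_0(τ)=11921/2864

y_0=1 y_1=5 y_2=2 y_3=5 y_4=1 y_5=2
S(3/2) = 11921/2864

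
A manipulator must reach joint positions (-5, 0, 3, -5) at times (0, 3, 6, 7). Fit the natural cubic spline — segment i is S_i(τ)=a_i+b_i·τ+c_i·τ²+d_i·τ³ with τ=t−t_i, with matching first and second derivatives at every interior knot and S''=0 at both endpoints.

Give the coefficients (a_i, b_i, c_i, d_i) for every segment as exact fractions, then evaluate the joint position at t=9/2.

Δ: Δ0=5/3, Δ1=1, Δ2=-8
row 1: diag=12, rhs=-4; c'=1/4, d'=-1/3
row 2: denom=8−3·1/4=29/4; d'=(-54−3·-1/3)/(29/4)=-212/29
back: M2=-212/29
back: M1=-1/3−1/4·-212/29=130/87
M: M0=0, M1=130/87, M2=-212/29, M3=0
seg 0: a=-5, c=M0/2=0, d=(M1−M0)/(6·3)=65/783, b=Δ0−h0·(2M0+M1)/6=80/87
seg 1: a=0, c=M1/2=65/87, d=(M2−M1)/(6·3)=-383/783, b=Δ1−h1·(2M1+M2)/6=275/87
seg 2: a=3, c=M2/2=-106/29, d=(M3−M2)/(6·1)=106/87, b=Δ2−h2·(2M2+M3)/6=-484/87
t_q=9/2 → seg 1, τ=3/2; S=0+275/87·τ+65/87·τ²+-383/783·τ³=1107/232

  seg 0: a=-5 b=80/87 c=0 d=65/783
  seg 1: a=0 b=275/87 c=65/87 d=-383/783
  seg 2: a=3 b=-484/87 c=-106/29 d=106/87
S(9/2) = 1107/232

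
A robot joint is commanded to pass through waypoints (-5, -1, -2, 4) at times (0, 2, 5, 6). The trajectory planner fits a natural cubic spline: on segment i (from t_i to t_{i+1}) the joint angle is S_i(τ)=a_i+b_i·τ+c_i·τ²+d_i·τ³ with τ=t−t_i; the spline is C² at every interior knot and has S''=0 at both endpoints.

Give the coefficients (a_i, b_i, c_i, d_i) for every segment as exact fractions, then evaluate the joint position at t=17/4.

Δ: Δ0=2, Δ1=-1/3, Δ2=6
row 1: diag=10, rhs=-14; c'=3/10, d'=-7/5
row 2: denom=8−3·3/10=71/10; d'=(38−3·-7/5)/(71/10)=422/71
back: M2=422/71
back: M1=-7/5−3/10·422/71=-226/71
M: M0=0, M1=-226/71, M2=422/71, M3=0
seg 0: a=-5, c=M0/2=0, d=(M1−M0)/(6·2)=-113/426, b=Δ0−h0·(2M0+M1)/6=652/213
seg 1: a=-1, c=M1/2=-113/71, d=(M2−M1)/(6·3)=36/71, b=Δ1−h1·(2M1+M2)/6=-26/213
seg 2: a=-2, c=M2/2=211/71, d=(M3−M2)/(6·1)=-211/213, b=Δ2−h2·(2M2+M3)/6=856/213
t_q=17/4 → seg 1, τ=9/4; S=-1+-26/213·τ+-113/71·τ²+36/71·τ³=-505/142

  seg 0: a=-5 b=652/213 c=0 d=-113/426
  seg 1: a=-1 b=-26/213 c=-113/71 d=36/71
  seg 2: a=-2 b=856/213 c=211/71 d=-211/213
S(17/4) = -505/142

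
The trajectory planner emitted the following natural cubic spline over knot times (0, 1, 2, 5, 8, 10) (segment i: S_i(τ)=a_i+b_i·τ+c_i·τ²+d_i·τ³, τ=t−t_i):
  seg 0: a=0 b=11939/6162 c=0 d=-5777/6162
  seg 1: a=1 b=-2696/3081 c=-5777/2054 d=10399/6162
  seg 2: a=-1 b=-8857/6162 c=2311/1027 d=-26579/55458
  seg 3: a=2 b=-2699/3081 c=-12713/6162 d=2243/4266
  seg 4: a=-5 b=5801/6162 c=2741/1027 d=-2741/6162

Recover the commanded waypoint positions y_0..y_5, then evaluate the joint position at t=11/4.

y_0 = S_0(0) = a_0 = 0
y_1 = S_1(0) = a_1 = 1
y_2 = S_2(0) = a_2 = -1
y_3 = S_3(0) = a_3 = 2
y_4 = S_4(0) = a_4 = -5
y_5 = S_4(2) = 4
t_q=11/4 is in segment 2 (τ=3/4); S_2(τ)=-133355/131456

y_0=0 y_1=1 y_2=-1 y_3=2 y_4=-5 y_5=4
S(11/4) = -133355/131456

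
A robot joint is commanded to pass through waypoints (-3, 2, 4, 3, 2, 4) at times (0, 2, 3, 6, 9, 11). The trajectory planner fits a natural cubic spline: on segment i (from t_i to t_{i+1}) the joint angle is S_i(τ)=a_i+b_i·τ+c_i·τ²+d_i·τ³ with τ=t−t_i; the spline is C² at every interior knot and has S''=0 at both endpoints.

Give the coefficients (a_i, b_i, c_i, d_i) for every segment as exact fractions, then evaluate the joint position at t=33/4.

Δ: Δ0=5/2, Δ1=2, Δ2=-1/3, Δ3=-1/3, Δ4=1
row 1: diag=6, rhs=-3; c'=1/6, d'=-1/2
row 2: denom=8−1·1/6=47/6; d'=(-14−1·-1/2)/(47/6)=-81/47
row 3: denom=12−3·18/47=510/47; d'=(0−3·-81/47)/(510/47)=81/170
row 4: denom=10−3·47/170=1559/170; d'=(8−3·81/170)/(1559/170)=1117/1559
back: M4=1117/1559
back: M3=81/170−47/170·1117/1559=434/1559
back: M2=-81/47−18/47·434/1559=-2853/1559
back: M1=-1/2−1/6·-2853/1559=-304/1559
M: M0=0, M1=-304/1559, M2=-2853/1559, M3=434/1559, M4=1117/1559, M5=0
seg 0: a=-3, c=M0/2=0, d=(M1−M0)/(6·2)=-76/4677, b=Δ0−h0·(2M0+M1)/6=23993/9354
seg 1: a=2, c=M1/2=-152/1559, d=(M2−M1)/(6·1)=-2549/9354, b=Δ1−h1·(2M1+M2)/6=22169/9354
seg 2: a=4, c=M2/2=-2853/3118, d=(M3−M2)/(6·3)=3287/28062, b=Δ2−h2·(2M2+M3)/6=6349/4677
seg 3: a=3, c=M3/2=217/1559, d=(M4−M3)/(6·3)=683/28062, b=Δ3−h3·(2M3+M4)/6=-9073/9354
seg 4: a=2, c=M4/2=1117/3118, d=(M5−M4)/(6·2)=-1117/18708, b=Δ4−h4·(2M4+M5)/6=2443/4677
t_q=33/4 → seg 3, τ=9/4; S=3+-9073/9354·τ+217/1559·τ²+683/28062·τ³=359091/199552

  seg 0: a=-3 b=23993/9354 c=0 d=-76/4677
  seg 1: a=2 b=22169/9354 c=-152/1559 d=-2549/9354
  seg 2: a=4 b=6349/4677 c=-2853/3118 d=3287/28062
  seg 3: a=3 b=-9073/9354 c=217/1559 d=683/28062
  seg 4: a=2 b=2443/4677 c=1117/3118 d=-1117/18708
S(33/4) = 359091/199552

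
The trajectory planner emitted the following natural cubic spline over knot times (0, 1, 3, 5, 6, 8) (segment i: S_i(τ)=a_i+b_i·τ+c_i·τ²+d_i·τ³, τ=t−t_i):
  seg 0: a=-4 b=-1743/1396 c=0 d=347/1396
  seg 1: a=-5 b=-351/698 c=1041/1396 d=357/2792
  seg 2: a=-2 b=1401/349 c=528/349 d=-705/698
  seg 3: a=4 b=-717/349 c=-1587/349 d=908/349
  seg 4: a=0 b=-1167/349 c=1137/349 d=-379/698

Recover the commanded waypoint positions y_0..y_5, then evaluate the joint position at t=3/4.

y_0=-4 y_1=-5 y_2=-2 y_3=4 y_4=0 y_5=2
S(3/4) = -431671/89344

y_0 = S_0(0) = a_0 = -4
y_1 = S_1(0) = a_1 = -5
y_2 = S_2(0) = a_2 = -2
y_3 = S_3(0) = a_3 = 4
y_4 = S_4(0) = a_4 = 0
y_5 = S_4(2) = 2
t_q=3/4 is in segment 0 (τ=3/4); S_0(τ)=-431671/89344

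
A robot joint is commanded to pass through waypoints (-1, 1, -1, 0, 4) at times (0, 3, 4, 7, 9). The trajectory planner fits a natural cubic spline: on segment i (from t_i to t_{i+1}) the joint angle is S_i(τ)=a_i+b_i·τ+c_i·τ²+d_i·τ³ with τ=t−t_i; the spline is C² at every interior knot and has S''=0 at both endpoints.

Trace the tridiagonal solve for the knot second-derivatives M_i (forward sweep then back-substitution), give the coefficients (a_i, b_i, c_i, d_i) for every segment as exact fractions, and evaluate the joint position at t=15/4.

Δ: Δ0=2/3, Δ1=-2, Δ2=1/3, Δ3=2
row 1: diag=8, rhs=-16; c'=1/8, d'=-2
row 2: denom=8−1·1/8=63/8; d'=(14−1·-2)/(63/8)=128/63
row 3: denom=10−3·8/21=62/7; d'=(10−3·128/63)/(62/7)=41/93
back: M3=41/93
back: M2=128/63−8/21·41/93=520/279
back: M1=-2−1/8·520/279=-623/279
M: M0=0, M1=-623/279, M2=520/279, M3=41/93, M4=0
seg 0: a=-1, c=M0/2=0, d=(M1−M0)/(6·3)=-623/5022, b=Δ0−h0·(2M0+M1)/6=995/558
seg 1: a=1, c=M1/2=-623/558, d=(M2−M1)/(6·1)=127/186, b=Δ1−h1·(2M1+M2)/6=-437/279
seg 2: a=-1, c=M2/2=260/279, d=(M3−M2)/(6·3)=-397/5022, b=Δ2−h2·(2M2+M3)/6=-977/558
seg 3: a=0, c=M3/2=41/186, d=(M4−M3)/(6·2)=-41/1116, b=Δ3−h3·(2M3+M4)/6=476/279
t_q=15/4 → seg 1, τ=3/4; S=1+-437/279·τ+-623/558·τ²+127/186·τ³=-6127/11904

  seg 0: a=-1 b=995/558 c=0 d=-623/5022
  seg 1: a=1 b=-437/279 c=-623/558 d=127/186
  seg 2: a=-1 b=-977/558 c=260/279 d=-397/5022
  seg 3: a=0 b=476/279 c=41/186 d=-41/1116
S(15/4) = -6127/11904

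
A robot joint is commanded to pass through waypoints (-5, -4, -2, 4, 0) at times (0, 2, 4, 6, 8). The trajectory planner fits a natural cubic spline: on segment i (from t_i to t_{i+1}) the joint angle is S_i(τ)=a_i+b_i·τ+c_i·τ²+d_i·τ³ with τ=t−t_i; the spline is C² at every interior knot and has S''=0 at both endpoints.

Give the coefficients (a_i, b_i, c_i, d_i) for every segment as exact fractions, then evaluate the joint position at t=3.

  seg 0: a=-5 b=67/112 c=0 d=-11/448
  seg 1: a=-4 b=17/56 c=-33/224 d=111/448
  seg 2: a=-2 b=43/16 c=75/56 d=-265/448
  seg 3: a=4 b=53/56 c=-495/224 d=165/448
S(3) = -1611/448

Δ: Δ0=1/2, Δ1=1, Δ2=3, Δ3=-2
row 1: diag=8, rhs=3; c'=1/4, d'=3/8
row 2: denom=8−2·1/4=15/2; d'=(12−2·3/8)/(15/2)=3/2
row 3: denom=8−2·4/15=112/15; d'=(-30−2·3/2)/(112/15)=-495/112
back: M3=-495/112
back: M2=3/2−4/15·-495/112=75/28
back: M1=3/8−1/4·75/28=-33/112
M: M0=0, M1=-33/112, M2=75/28, M3=-495/112, M4=0
seg 0: a=-5, c=M0/2=0, d=(M1−M0)/(6·2)=-11/448, b=Δ0−h0·(2M0+M1)/6=67/112
seg 1: a=-4, c=M1/2=-33/224, d=(M2−M1)/(6·2)=111/448, b=Δ1−h1·(2M1+M2)/6=17/56
seg 2: a=-2, c=M2/2=75/56, d=(M3−M2)/(6·2)=-265/448, b=Δ2−h2·(2M2+M3)/6=43/16
seg 3: a=4, c=M3/2=-495/224, d=(M4−M3)/(6·2)=165/448, b=Δ3−h3·(2M3+M4)/6=53/56
t_q=3 → seg 1, τ=1; S=-4+17/56·τ+-33/224·τ²+111/448·τ³=-1611/448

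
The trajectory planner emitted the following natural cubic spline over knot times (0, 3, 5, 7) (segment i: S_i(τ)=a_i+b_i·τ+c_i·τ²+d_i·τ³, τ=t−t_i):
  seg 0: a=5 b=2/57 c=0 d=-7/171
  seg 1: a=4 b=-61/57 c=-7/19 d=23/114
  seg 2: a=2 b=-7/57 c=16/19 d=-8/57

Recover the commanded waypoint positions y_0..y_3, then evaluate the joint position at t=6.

y_0=5 y_1=4 y_2=2 y_3=4
S(6) = 49/19

y_0 = S_0(0) = a_0 = 5
y_1 = S_1(0) = a_1 = 4
y_2 = S_2(0) = a_2 = 2
y_3 = S_2(2) = 4
t_q=6 is in segment 2 (τ=1); S_2(τ)=49/19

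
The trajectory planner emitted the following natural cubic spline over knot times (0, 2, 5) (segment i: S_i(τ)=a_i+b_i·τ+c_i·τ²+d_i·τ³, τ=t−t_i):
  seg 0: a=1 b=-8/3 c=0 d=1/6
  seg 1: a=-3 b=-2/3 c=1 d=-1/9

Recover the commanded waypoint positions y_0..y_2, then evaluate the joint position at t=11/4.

y_0=1 y_1=-3 y_2=1
S(11/4) = -191/64

y_0 = S_0(0) = a_0 = 1
y_1 = S_1(0) = a_1 = -3
y_2 = S_1(3) = 1
t_q=11/4 is in segment 1 (τ=3/4); S_1(τ)=-191/64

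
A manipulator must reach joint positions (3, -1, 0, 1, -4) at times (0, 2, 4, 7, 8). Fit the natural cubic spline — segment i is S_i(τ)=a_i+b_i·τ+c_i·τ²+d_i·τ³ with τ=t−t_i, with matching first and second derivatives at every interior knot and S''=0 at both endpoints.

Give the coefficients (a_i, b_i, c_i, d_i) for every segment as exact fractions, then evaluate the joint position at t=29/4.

  seg 0: a=3 b=-4105/1608 c=0 d=889/6432
  seg 1: a=-1 b=-719/804 c=889/1072 d=-425/6432
  seg 2: a=0 b=2621/1608 c=29/67 d=-1391/4824
  seg 3: a=1 b=-2861/804 c=-1159/536 d=1159/1608
S(29/4) = -463/34304

Δ: Δ0=-2, Δ1=1/2, Δ2=1/3, Δ3=-5
row 1: diag=8, rhs=15; c'=1/4, d'=15/8
row 2: denom=10−2·1/4=19/2; d'=(-1−2·15/8)/(19/2)=-1/2
row 3: denom=8−3·6/19=134/19; d'=(-32−3·-1/2)/(134/19)=-1159/268
back: M3=-1159/268
back: M2=-1/2−6/19·-1159/268=58/67
back: M1=15/8−1/4·58/67=889/536
M: M0=0, M1=889/536, M2=58/67, M3=-1159/268, M4=0
seg 0: a=3, c=M0/2=0, d=(M1−M0)/(6·2)=889/6432, b=Δ0−h0·(2M0+M1)/6=-4105/1608
seg 1: a=-1, c=M1/2=889/1072, d=(M2−M1)/(6·2)=-425/6432, b=Δ1−h1·(2M1+M2)/6=-719/804
seg 2: a=0, c=M2/2=29/67, d=(M3−M2)/(6·3)=-1391/4824, b=Δ2−h2·(2M2+M3)/6=2621/1608
seg 3: a=1, c=M3/2=-1159/536, d=(M4−M3)/(6·1)=1159/1608, b=Δ3−h3·(2M3+M4)/6=-2861/804
t_q=29/4 → seg 3, τ=1/4; S=1+-2861/804·τ+-1159/536·τ²+1159/1608·τ³=-463/34304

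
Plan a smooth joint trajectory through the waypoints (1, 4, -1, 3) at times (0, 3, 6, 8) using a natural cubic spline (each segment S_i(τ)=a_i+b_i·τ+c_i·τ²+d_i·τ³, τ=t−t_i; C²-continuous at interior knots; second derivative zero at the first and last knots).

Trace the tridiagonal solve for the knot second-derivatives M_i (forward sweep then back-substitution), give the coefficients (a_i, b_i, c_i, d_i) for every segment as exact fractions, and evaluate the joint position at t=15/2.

  seg 0: a=1 b=224/111 c=0 d=-113/999
  seg 1: a=4 b=-115/111 c=-113/111 d=269/999
  seg 2: a=-1 b=14/111 c=52/37 d=-26/111
S(15/2) = 231/148

Δ: Δ0=1, Δ1=-5/3, Δ2=2
row 1: diag=12, rhs=-16; c'=1/4, d'=-4/3
row 2: denom=10−3·1/4=37/4; d'=(22−3·-4/3)/(37/4)=104/37
back: M2=104/37
back: M1=-4/3−1/4·104/37=-226/111
M: M0=0, M1=-226/111, M2=104/37, M3=0
seg 0: a=1, c=M0/2=0, d=(M1−M0)/(6·3)=-113/999, b=Δ0−h0·(2M0+M1)/6=224/111
seg 1: a=4, c=M1/2=-113/111, d=(M2−M1)/(6·3)=269/999, b=Δ1−h1·(2M1+M2)/6=-115/111
seg 2: a=-1, c=M2/2=52/37, d=(M3−M2)/(6·2)=-26/111, b=Δ2−h2·(2M2+M3)/6=14/111
t_q=15/2 → seg 2, τ=3/2; S=-1+14/111·τ+52/37·τ²+-26/111·τ³=231/148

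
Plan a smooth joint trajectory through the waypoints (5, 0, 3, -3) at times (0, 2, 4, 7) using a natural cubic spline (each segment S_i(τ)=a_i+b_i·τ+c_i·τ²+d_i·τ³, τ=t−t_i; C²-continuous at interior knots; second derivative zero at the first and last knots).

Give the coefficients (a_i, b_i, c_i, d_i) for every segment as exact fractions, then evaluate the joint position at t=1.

  seg 0: a=5 b=-71/19 c=0 d=47/152
  seg 1: a=0 b=-1/38 c=141/76 d=-83/152
  seg 2: a=3 b=16/19 c=-27/19 d=3/19
S(1) = 239/152

Δ: Δ0=-5/2, Δ1=3/2, Δ2=-2
row 1: diag=8, rhs=24; c'=1/4, d'=3
row 2: denom=10−2·1/4=19/2; d'=(-21−2·3)/(19/2)=-54/19
back: M2=-54/19
back: M1=3−1/4·-54/19=141/38
M: M0=0, M1=141/38, M2=-54/19, M3=0
seg 0: a=5, c=M0/2=0, d=(M1−M0)/(6·2)=47/152, b=Δ0−h0·(2M0+M1)/6=-71/19
seg 1: a=0, c=M1/2=141/76, d=(M2−M1)/(6·2)=-83/152, b=Δ1−h1·(2M1+M2)/6=-1/38
seg 2: a=3, c=M2/2=-27/19, d=(M3−M2)/(6·3)=3/19, b=Δ2−h2·(2M2+M3)/6=16/19
t_q=1 → seg 0, τ=1; S=5+-71/19·τ+0·τ²+47/152·τ³=239/152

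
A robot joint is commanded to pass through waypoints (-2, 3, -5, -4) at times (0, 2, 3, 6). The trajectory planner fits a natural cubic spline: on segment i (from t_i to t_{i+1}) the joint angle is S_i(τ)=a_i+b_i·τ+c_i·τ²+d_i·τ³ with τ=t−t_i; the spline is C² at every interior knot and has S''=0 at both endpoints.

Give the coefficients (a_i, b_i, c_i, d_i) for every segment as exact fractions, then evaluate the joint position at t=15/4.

Δ: Δ0=5/2, Δ1=-8, Δ2=1/3
row 1: diag=6, rhs=-63; c'=1/6, d'=-21/2
row 2: denom=8−1·1/6=47/6; d'=(50−1·-21/2)/(47/6)=363/47
back: M2=363/47
back: M1=-21/2−1/6·363/47=-554/47
M: M0=0, M1=-554/47, M2=363/47, M3=0
seg 0: a=-2, c=M0/2=0, d=(M1−M0)/(6·2)=-277/282, b=Δ0−h0·(2M0+M1)/6=1813/282
seg 1: a=3, c=M1/2=-277/47, d=(M2−M1)/(6·1)=917/282, b=Δ1−h1·(2M1+M2)/6=-1511/282
seg 2: a=-5, c=M2/2=363/94, d=(M3−M2)/(6·3)=-121/282, b=Δ2−h2·(2M2+M3)/6=-1042/141
t_q=15/4 → seg 2, τ=3/4; S=-5+-1042/141·τ+363/94·τ²+-121/282·τ³=-51445/6016

  seg 0: a=-2 b=1813/282 c=0 d=-277/282
  seg 1: a=3 b=-1511/282 c=-277/47 d=917/282
  seg 2: a=-5 b=-1042/141 c=363/94 d=-121/282
S(15/4) = -51445/6016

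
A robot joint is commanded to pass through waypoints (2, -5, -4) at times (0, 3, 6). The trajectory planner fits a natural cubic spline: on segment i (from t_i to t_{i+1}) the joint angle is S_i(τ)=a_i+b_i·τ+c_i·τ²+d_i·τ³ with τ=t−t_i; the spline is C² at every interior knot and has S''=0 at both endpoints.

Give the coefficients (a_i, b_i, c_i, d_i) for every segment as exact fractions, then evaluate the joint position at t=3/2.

  seg 0: a=2 b=-3 c=0 d=2/27
  seg 1: a=-5 b=-1 c=2/3 d=-2/27
S(3/2) = -9/4

Δ: Δ0=-7/3, Δ1=1/3
row 1: diag=12, rhs=16; c'=1/4, d'=4/3
back: M1=4/3
M: M0=0, M1=4/3, M2=0
seg 0: a=2, c=M0/2=0, d=(M1−M0)/(6·3)=2/27, b=Δ0−h0·(2M0+M1)/6=-3
seg 1: a=-5, c=M1/2=2/3, d=(M2−M1)/(6·3)=-2/27, b=Δ1−h1·(2M1+M2)/6=-1
t_q=3/2 → seg 0, τ=3/2; S=2+-3·τ+0·τ²+2/27·τ³=-9/4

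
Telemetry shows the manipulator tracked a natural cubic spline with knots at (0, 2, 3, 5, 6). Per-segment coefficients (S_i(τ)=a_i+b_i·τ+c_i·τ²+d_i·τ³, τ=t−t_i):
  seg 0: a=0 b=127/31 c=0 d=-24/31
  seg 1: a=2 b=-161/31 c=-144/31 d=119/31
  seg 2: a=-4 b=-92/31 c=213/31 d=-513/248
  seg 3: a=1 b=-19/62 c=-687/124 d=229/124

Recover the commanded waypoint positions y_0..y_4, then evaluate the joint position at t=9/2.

y_0 = S_0(0) = a_0 = 0
y_1 = S_1(0) = a_1 = 2
y_2 = S_2(0) = a_2 = -4
y_3 = S_3(0) = a_3 = 1
y_4 = S_3(1) = -3
t_q=9/2 is in segment 2 (τ=3/2); S_2(τ)=53/1984

y_0=0 y_1=2 y_2=-4 y_3=1 y_4=-3
S(9/2) = 53/1984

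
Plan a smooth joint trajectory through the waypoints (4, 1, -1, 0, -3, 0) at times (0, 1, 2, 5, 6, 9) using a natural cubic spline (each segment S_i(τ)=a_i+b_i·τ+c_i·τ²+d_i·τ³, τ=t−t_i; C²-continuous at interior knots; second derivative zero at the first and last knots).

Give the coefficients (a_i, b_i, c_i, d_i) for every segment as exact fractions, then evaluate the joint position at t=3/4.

  seg 0: a=4 b=-5188/1665 c=0 d=193/1665
  seg 1: a=1 b=-4609/1665 c=193/555 d=140/333
  seg 2: a=-1 b=-1351/1665 c=893/555 d=-6131/14985
  seg 3: a=0 b=-734/333 c=-3452/1665 d=709/555
  seg 4: a=-3 b=-4193/1665 c=2929/1665 d=-2929/14985
S(3/4) = 60809/35520

Δ: Δ0=-3, Δ1=-2, Δ2=1/3, Δ3=-3, Δ4=1
row 1: diag=4, rhs=6; c'=1/4, d'=3/2
row 2: denom=8−1·1/4=31/4; d'=(14−1·3/2)/(31/4)=50/31
row 3: denom=8−3·12/31=212/31; d'=(-20−3·50/31)/(212/31)=-385/106
row 4: denom=8−1·31/212=1665/212; d'=(24−1·-385/106)/(1665/212)=5858/1665
back: M4=5858/1665
back: M3=-385/106−31/212·5858/1665=-6904/1665
back: M2=50/31−12/31·-6904/1665=1786/555
back: M1=3/2−1/4·1786/555=386/555
M: M0=0, M1=386/555, M2=1786/555, M3=-6904/1665, M4=5858/1665, M5=0
seg 0: a=4, c=M0/2=0, d=(M1−M0)/(6·1)=193/1665, b=Δ0−h0·(2M0+M1)/6=-5188/1665
seg 1: a=1, c=M1/2=193/555, d=(M2−M1)/(6·1)=140/333, b=Δ1−h1·(2M1+M2)/6=-4609/1665
seg 2: a=-1, c=M2/2=893/555, d=(M3−M2)/(6·3)=-6131/14985, b=Δ2−h2·(2M2+M3)/6=-1351/1665
seg 3: a=0, c=M3/2=-3452/1665, d=(M4−M3)/(6·1)=709/555, b=Δ3−h3·(2M3+M4)/6=-734/333
seg 4: a=-3, c=M4/2=2929/1665, d=(M5−M4)/(6·3)=-2929/14985, b=Δ4−h4·(2M4+M5)/6=-4193/1665
t_q=3/4 → seg 0, τ=3/4; S=4+-5188/1665·τ+0·τ²+193/1665·τ³=60809/35520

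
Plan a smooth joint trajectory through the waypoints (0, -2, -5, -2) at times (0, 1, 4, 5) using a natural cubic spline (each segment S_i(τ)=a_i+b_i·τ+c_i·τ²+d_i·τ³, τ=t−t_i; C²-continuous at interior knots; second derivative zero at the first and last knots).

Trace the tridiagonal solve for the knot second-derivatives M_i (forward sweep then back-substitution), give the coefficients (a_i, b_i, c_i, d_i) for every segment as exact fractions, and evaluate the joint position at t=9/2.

Δ: Δ0=-2, Δ1=-1, Δ2=3
row 1: diag=8, rhs=6; c'=3/8, d'=3/4
row 2: denom=8−3·3/8=55/8; d'=(24−3·3/4)/(55/8)=174/55
back: M2=174/55
back: M1=3/4−3/8·174/55=-24/55
M: M0=0, M1=-24/55, M2=174/55, M3=0
seg 0: a=0, c=M0/2=0, d=(M1−M0)/(6·1)=-4/55, b=Δ0−h0·(2M0+M1)/6=-106/55
seg 1: a=-2, c=M1/2=-12/55, d=(M2−M1)/(6·3)=1/5, b=Δ1−h1·(2M1+M2)/6=-118/55
seg 2: a=-5, c=M2/2=87/55, d=(M3−M2)/(6·1)=-29/55, b=Δ2−h2·(2M2+M3)/6=107/55
t_q=9/2 → seg 2, τ=1/2; S=-5+107/55·τ+87/55·τ²+-29/55·τ³=-1627/440

  seg 0: a=0 b=-106/55 c=0 d=-4/55
  seg 1: a=-2 b=-118/55 c=-12/55 d=1/5
  seg 2: a=-5 b=107/55 c=87/55 d=-29/55
S(9/2) = -1627/440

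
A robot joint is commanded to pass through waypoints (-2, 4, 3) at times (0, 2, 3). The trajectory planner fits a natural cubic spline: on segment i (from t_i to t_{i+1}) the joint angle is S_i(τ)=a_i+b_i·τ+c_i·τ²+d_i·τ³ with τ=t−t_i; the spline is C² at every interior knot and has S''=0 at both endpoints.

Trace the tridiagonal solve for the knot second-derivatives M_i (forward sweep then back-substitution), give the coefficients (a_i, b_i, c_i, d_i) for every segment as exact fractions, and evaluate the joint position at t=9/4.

Δ: Δ0=3, Δ1=-1
row 1: diag=6, rhs=-24; c'=1/6, d'=-4
back: M1=-4
M: M0=0, M1=-4, M2=0
seg 0: a=-2, c=M0/2=0, d=(M1−M0)/(6·2)=-1/3, b=Δ0−h0·(2M0+M1)/6=13/3
seg 1: a=4, c=M1/2=-2, d=(M2−M1)/(6·1)=2/3, b=Δ1−h1·(2M1+M2)/6=1/3
t_q=9/4 → seg 1, τ=1/4; S=4+1/3·τ+-2·τ²+2/3·τ³=127/32

  seg 0: a=-2 b=13/3 c=0 d=-1/3
  seg 1: a=4 b=1/3 c=-2 d=2/3
S(9/4) = 127/32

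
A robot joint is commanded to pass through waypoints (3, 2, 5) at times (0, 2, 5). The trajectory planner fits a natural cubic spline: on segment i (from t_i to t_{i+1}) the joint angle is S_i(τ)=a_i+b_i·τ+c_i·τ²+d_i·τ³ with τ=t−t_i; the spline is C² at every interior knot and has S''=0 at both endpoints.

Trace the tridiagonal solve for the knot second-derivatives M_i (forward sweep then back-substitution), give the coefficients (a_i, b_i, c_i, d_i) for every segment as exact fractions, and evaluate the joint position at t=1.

  seg 0: a=3 b=-4/5 c=0 d=3/40
  seg 1: a=2 b=1/10 c=9/20 d=-1/20
S(1) = 91/40

Δ: Δ0=-1/2, Δ1=1
row 1: diag=10, rhs=9; c'=3/10, d'=9/10
back: M1=9/10
M: M0=0, M1=9/10, M2=0
seg 0: a=3, c=M0/2=0, d=(M1−M0)/(6·2)=3/40, b=Δ0−h0·(2M0+M1)/6=-4/5
seg 1: a=2, c=M1/2=9/20, d=(M2−M1)/(6·3)=-1/20, b=Δ1−h1·(2M1+M2)/6=1/10
t_q=1 → seg 0, τ=1; S=3+-4/5·τ+0·τ²+3/40·τ³=91/40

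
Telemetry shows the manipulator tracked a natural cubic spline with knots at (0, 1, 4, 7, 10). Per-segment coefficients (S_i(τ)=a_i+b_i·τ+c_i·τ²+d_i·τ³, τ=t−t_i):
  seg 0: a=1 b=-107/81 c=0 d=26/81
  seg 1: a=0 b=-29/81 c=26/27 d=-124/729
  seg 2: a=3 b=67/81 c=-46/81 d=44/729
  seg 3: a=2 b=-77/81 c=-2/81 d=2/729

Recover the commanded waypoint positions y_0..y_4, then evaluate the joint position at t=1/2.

y_0=1 y_1=0 y_2=3 y_3=2 y_4=-1
S(1/2) = 41/108

y_0 = S_0(0) = a_0 = 1
y_1 = S_1(0) = a_1 = 0
y_2 = S_2(0) = a_2 = 3
y_3 = S_3(0) = a_3 = 2
y_4 = S_3(3) = -1
t_q=1/2 is in segment 0 (τ=1/2); S_0(τ)=41/108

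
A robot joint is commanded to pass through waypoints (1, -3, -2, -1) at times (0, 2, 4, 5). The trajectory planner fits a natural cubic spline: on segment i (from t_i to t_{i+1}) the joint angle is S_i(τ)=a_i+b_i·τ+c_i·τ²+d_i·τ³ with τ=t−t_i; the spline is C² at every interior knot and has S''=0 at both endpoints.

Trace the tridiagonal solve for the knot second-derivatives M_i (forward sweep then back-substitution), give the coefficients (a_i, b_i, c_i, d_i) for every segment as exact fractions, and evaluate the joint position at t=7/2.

Δ: Δ0=-2, Δ1=1/2, Δ2=1
row 1: diag=8, rhs=15; c'=1/4, d'=15/8
row 2: denom=6−2·1/4=11/2; d'=(3−2·15/8)/(11/2)=-3/22
back: M2=-3/22
back: M1=15/8−1/4·-3/22=21/11
M: M0=0, M1=21/11, M2=-3/22, M3=0
seg 0: a=1, c=M0/2=0, d=(M1−M0)/(6·2)=7/44, b=Δ0−h0·(2M0+M1)/6=-29/11
seg 1: a=-3, c=M1/2=21/22, d=(M2−M1)/(6·2)=-15/88, b=Δ1−h1·(2M1+M2)/6=-8/11
seg 2: a=-2, c=M2/2=-3/44, d=(M3−M2)/(6·1)=1/44, b=Δ2−h2·(2M2+M3)/6=23/22
t_q=7/2 → seg 1, τ=3/2; S=-3+-8/11·τ+21/22·τ²+-15/88·τ³=-1773/704

  seg 0: a=1 b=-29/11 c=0 d=7/44
  seg 1: a=-3 b=-8/11 c=21/22 d=-15/88
  seg 2: a=-2 b=23/22 c=-3/44 d=1/44
S(7/2) = -1773/704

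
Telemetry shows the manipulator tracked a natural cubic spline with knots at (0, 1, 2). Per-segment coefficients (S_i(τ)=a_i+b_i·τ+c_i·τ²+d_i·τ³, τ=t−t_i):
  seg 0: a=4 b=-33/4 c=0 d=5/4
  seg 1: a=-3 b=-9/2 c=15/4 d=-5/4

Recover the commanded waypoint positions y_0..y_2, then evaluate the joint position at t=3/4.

y_0=4 y_1=-3 y_2=-5
S(3/4) = -425/256

y_0 = S_0(0) = a_0 = 4
y_1 = S_1(0) = a_1 = -3
y_2 = S_1(1) = -5
t_q=3/4 is in segment 0 (τ=3/4); S_0(τ)=-425/256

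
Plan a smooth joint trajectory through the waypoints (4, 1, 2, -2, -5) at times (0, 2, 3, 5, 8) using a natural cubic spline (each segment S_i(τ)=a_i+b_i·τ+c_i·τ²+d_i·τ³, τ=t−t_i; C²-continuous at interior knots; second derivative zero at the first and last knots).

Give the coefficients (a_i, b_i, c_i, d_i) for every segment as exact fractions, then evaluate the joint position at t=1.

Δ: Δ0=-3/2, Δ1=1, Δ2=-2, Δ3=-1
row 1: diag=6, rhs=15; c'=1/6, d'=5/2
row 2: denom=6−1·1/6=35/6; d'=(-18−1·5/2)/(35/6)=-123/35
row 3: denom=10−2·12/35=326/35; d'=(6−2·-123/35)/(326/35)=228/163
back: M3=228/163
back: M2=-123/35−12/35·228/163=-651/163
back: M1=5/2−1/6·-651/163=516/163
M: M0=0, M1=516/163, M2=-651/163, M3=228/163, M4=0
seg 0: a=4, c=M0/2=0, d=(M1−M0)/(6·2)=43/163, b=Δ0−h0·(2M0+M1)/6=-833/326
seg 1: a=1, c=M1/2=258/163, d=(M2−M1)/(6·1)=-389/326, b=Δ1−h1·(2M1+M2)/6=199/326
seg 2: a=2, c=M2/2=-651/326, d=(M3−M2)/(6·2)=293/652, b=Δ2−h2·(2M2+M3)/6=32/163
seg 3: a=-2, c=M3/2=114/163, d=(M4−M3)/(6·3)=-38/489, b=Δ3−h3·(2M3+M4)/6=-391/163
t_q=1 → seg 0, τ=1; S=4+-833/326·τ+0·τ²+43/163·τ³=557/326

  seg 0: a=4 b=-833/326 c=0 d=43/163
  seg 1: a=1 b=199/326 c=258/163 d=-389/326
  seg 2: a=2 b=32/163 c=-651/326 d=293/652
  seg 3: a=-2 b=-391/163 c=114/163 d=-38/489
S(1) = 557/326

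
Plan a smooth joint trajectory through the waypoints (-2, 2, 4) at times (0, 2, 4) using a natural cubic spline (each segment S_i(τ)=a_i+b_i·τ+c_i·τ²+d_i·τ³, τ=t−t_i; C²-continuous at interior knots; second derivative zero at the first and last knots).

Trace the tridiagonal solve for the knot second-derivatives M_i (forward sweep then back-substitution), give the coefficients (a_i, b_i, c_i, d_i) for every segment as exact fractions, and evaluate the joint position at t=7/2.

Δ: Δ0=2, Δ1=1
row 1: diag=8, rhs=-6; c'=1/4, d'=-3/4
back: M1=-3/4
M: M0=0, M1=-3/4, M2=0
seg 0: a=-2, c=M0/2=0, d=(M1−M0)/(6·2)=-1/16, b=Δ0−h0·(2M0+M1)/6=9/4
seg 1: a=2, c=M1/2=-3/8, d=(M2−M1)/(6·2)=1/16, b=Δ1−h1·(2M1+M2)/6=3/2
t_q=7/2 → seg 1, τ=3/2; S=2+3/2·τ+-3/8·τ²+1/16·τ³=463/128

  seg 0: a=-2 b=9/4 c=0 d=-1/16
  seg 1: a=2 b=3/2 c=-3/8 d=1/16
S(7/2) = 463/128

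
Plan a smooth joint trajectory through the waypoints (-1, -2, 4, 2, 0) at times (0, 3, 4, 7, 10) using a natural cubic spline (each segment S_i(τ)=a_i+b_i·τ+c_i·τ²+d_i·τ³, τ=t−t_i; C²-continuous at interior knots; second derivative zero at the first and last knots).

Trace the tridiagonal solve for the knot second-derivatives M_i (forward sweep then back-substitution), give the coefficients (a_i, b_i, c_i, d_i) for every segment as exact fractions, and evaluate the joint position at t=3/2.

Δ: Δ0=-1/3, Δ1=6, Δ2=-2/3, Δ3=-2/3
row 1: diag=8, rhs=38; c'=1/8, d'=19/4
row 2: denom=8−1·1/8=63/8; d'=(-40−1·19/4)/(63/8)=-358/63
row 3: denom=12−3·8/21=76/7; d'=(0−3·-358/63)/(76/7)=179/114
back: M3=179/114
back: M2=-358/63−8/21·179/114=-358/57
back: M1=19/4−1/8·-358/57=631/114
M: M0=0, M1=631/114, M2=-358/57, M3=179/114, M4=0
seg 0: a=-1, c=M0/2=0, d=(M1−M0)/(6·3)=631/2052, b=Δ0−h0·(2M0+M1)/6=-707/228
seg 1: a=-2, c=M1/2=631/228, d=(M2−M1)/(6·1)=-449/228, b=Δ1−h1·(2M1+M2)/6=593/114
seg 2: a=4, c=M2/2=-179/57, d=(M3−M2)/(6·3)=895/2052, b=Δ2−h2·(2M2+M3)/6=367/76
seg 3: a=2, c=M3/2=179/228, d=(M4−M3)/(6·3)=-179/2052, b=Δ3−h3·(2M3+M4)/6=-85/38
t_q=3/2 → seg 0, τ=3/2; S=-1+-707/228·τ+0·τ²+631/2052·τ³=-2805/608

  seg 0: a=-1 b=-707/228 c=0 d=631/2052
  seg 1: a=-2 b=593/114 c=631/228 d=-449/228
  seg 2: a=4 b=367/76 c=-179/57 d=895/2052
  seg 3: a=2 b=-85/38 c=179/228 d=-179/2052
S(3/2) = -2805/608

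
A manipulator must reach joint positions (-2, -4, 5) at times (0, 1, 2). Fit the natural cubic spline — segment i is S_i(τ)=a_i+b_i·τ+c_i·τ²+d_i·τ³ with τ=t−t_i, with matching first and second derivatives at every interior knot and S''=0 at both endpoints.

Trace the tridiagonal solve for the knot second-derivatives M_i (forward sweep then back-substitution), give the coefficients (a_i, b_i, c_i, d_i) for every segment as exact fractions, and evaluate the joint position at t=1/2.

  seg 0: a=-2 b=-19/4 c=0 d=11/4
  seg 1: a=-4 b=7/2 c=33/4 d=-11/4
S(1/2) = -129/32

Δ: Δ0=-2, Δ1=9
row 1: diag=4, rhs=66; c'=1/4, d'=33/2
back: M1=33/2
M: M0=0, M1=33/2, M2=0
seg 0: a=-2, c=M0/2=0, d=(M1−M0)/(6·1)=11/4, b=Δ0−h0·(2M0+M1)/6=-19/4
seg 1: a=-4, c=M1/2=33/4, d=(M2−M1)/(6·1)=-11/4, b=Δ1−h1·(2M1+M2)/6=7/2
t_q=1/2 → seg 0, τ=1/2; S=-2+-19/4·τ+0·τ²+11/4·τ³=-129/32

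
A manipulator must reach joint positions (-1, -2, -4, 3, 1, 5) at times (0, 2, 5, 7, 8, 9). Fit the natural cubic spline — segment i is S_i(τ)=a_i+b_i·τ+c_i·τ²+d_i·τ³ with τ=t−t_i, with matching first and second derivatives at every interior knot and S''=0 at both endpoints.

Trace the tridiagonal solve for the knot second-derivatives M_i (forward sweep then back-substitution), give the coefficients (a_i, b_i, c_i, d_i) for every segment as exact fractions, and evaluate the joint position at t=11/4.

  seg 0: a=-1 b=95/11598 c=0 d=-2947/23196
  seg 1: a=-2 b=-17587/11598 c=-2947/3866 d=2021/5799
  seg 2: a=-4 b=38501/11598 c=9179/3866 d=-26491/23196
  seg 3: a=3 b=-10297/11598 c=-8656/1933 d=39037/11598
  seg 4: a=1 b=1471/5799 c=21725/3866 d=-21725/11598
S(11/4) = -422977/123712

Δ: Δ0=-1/2, Δ1=-2/3, Δ2=7/2, Δ3=-2, Δ4=4
row 1: diag=10, rhs=-1; c'=3/10, d'=-1/10
row 2: denom=10−3·3/10=91/10; d'=(25−3·-1/10)/(91/10)=253/91
row 3: denom=6−2·20/91=506/91; d'=(-33−2·253/91)/(506/91)=-319/46
row 4: denom=4−1·91/506=1933/506; d'=(36−1·-319/46)/(1933/506)=21725/1933
back: M4=21725/1933
back: M3=-319/46−91/506·21725/1933=-17312/1933
back: M2=253/91−20/91·-17312/1933=9179/1933
back: M1=-1/10−3/10·9179/1933=-2947/1933
M: M0=0, M1=-2947/1933, M2=9179/1933, M3=-17312/1933, M4=21725/1933, M5=0
seg 0: a=-1, c=M0/2=0, d=(M1−M0)/(6·2)=-2947/23196, b=Δ0−h0·(2M0+M1)/6=95/11598
seg 1: a=-2, c=M1/2=-2947/3866, d=(M2−M1)/(6·3)=2021/5799, b=Δ1−h1·(2M1+M2)/6=-17587/11598
seg 2: a=-4, c=M2/2=9179/3866, d=(M3−M2)/(6·2)=-26491/23196, b=Δ2−h2·(2M2+M3)/6=38501/11598
seg 3: a=3, c=M3/2=-8656/1933, d=(M4−M3)/(6·1)=39037/11598, b=Δ3−h3·(2M3+M4)/6=-10297/11598
seg 4: a=1, c=M4/2=21725/3866, d=(M5−M4)/(6·1)=-21725/11598, b=Δ4−h4·(2M4+M5)/6=1471/5799
t_q=11/4 → seg 1, τ=3/4; S=-2+-17587/11598·τ+-2947/3866·τ²+2021/5799·τ³=-422977/123712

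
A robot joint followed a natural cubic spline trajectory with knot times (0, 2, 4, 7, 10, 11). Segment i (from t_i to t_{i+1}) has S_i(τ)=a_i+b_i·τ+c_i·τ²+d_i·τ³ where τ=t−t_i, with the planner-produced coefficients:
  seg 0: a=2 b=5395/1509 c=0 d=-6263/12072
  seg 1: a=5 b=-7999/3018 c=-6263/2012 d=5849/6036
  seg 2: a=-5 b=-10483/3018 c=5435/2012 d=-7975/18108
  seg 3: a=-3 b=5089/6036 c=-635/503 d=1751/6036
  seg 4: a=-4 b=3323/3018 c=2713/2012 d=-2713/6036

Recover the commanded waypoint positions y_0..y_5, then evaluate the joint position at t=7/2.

y_0=2 y_1=5 y_2=-5 y_3=-3 y_4=-4 y_5=-2
S(7/2) = -43605/16096

y_0 = S_0(0) = a_0 = 2
y_1 = S_1(0) = a_1 = 5
y_2 = S_2(0) = a_2 = -5
y_3 = S_3(0) = a_3 = -3
y_4 = S_4(0) = a_4 = -4
y_5 = S_4(1) = -2
t_q=7/2 is in segment 1 (τ=3/2); S_1(τ)=-43605/16096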